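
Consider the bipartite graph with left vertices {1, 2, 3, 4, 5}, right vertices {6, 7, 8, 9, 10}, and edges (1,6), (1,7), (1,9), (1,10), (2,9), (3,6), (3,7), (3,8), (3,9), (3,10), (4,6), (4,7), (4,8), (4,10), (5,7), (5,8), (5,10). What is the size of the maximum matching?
5 (matching: (1,10), (2,9), (3,8), (4,6), (5,7); upper bound min(|L|,|R|) = min(5,5) = 5)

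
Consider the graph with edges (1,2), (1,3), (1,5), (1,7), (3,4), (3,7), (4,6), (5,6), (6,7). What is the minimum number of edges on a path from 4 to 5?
2 (path: 4 -> 6 -> 5, 2 edges)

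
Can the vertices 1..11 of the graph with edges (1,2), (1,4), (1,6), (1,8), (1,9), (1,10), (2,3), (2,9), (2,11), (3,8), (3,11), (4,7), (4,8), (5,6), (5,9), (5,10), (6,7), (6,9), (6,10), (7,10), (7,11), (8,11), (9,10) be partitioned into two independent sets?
No (odd cycle of length 3: 8 -> 1 -> 4 -> 8)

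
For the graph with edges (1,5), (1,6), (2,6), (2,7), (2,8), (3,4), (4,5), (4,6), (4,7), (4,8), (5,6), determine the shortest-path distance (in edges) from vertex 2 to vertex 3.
3 (path: 2 -> 6 -> 4 -> 3, 3 edges)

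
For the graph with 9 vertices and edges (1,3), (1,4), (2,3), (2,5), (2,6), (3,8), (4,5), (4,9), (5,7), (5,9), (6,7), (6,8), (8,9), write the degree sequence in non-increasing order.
[4, 3, 3, 3, 3, 3, 3, 2, 2] (degrees: deg(1)=2, deg(2)=3, deg(3)=3, deg(4)=3, deg(5)=4, deg(6)=3, deg(7)=2, deg(8)=3, deg(9)=3)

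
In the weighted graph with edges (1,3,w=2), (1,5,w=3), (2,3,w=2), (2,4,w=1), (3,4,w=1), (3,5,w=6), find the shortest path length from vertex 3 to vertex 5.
5 (path: 3 -> 1 -> 5; weights 2 + 3 = 5)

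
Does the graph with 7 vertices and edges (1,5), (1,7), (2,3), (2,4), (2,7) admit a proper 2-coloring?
Yes. Partition: {1, 2, 6}, {3, 4, 5, 7}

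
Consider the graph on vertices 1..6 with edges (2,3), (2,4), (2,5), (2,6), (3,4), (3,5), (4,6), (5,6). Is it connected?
No, it has 2 components: {1}, {2, 3, 4, 5, 6}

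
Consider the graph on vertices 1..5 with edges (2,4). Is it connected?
No, it has 4 components: {1}, {2, 4}, {3}, {5}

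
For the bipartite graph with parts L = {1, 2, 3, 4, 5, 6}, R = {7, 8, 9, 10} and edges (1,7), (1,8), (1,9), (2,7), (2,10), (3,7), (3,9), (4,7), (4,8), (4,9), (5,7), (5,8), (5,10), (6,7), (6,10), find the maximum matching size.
4 (matching: (1,9), (2,10), (3,7), (4,8); upper bound min(|L|,|R|) = min(6,4) = 4)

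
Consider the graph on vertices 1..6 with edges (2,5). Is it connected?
No, it has 5 components: {1}, {2, 5}, {3}, {4}, {6}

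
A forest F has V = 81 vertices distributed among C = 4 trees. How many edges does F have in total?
77 (Each of the 4 component trees on V_i vertices has V_i - 1 edges; summing gives V - C = 81 - 4 = 77)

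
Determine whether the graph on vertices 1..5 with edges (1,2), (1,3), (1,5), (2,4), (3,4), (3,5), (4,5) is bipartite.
No (odd cycle of length 3: 3 -> 1 -> 5 -> 3)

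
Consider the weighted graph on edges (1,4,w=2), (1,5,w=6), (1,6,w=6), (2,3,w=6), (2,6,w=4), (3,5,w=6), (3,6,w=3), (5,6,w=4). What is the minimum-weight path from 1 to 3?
9 (path: 1 -> 6 -> 3; weights 6 + 3 = 9)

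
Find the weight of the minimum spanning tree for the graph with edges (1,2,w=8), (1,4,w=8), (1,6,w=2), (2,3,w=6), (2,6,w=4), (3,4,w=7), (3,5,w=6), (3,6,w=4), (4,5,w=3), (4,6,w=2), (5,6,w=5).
15 (MST edges: (1,6,w=2), (2,6,w=4), (3,6,w=4), (4,5,w=3), (4,6,w=2); sum of weights 2 + 4 + 4 + 3 + 2 = 15)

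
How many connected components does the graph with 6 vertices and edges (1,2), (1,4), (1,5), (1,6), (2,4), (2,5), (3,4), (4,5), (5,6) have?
1 (components: {1, 2, 3, 4, 5, 6})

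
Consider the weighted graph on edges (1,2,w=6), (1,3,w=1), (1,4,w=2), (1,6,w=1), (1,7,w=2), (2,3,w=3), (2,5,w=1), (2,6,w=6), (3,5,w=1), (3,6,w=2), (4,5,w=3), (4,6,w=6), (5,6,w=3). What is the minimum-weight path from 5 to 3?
1 (path: 5 -> 3; weights 1 = 1)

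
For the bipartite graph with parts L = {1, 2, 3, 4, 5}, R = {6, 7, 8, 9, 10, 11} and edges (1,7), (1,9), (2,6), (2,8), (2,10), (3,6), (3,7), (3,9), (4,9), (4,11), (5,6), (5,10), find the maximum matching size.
5 (matching: (1,9), (2,8), (3,7), (4,11), (5,10); upper bound min(|L|,|R|) = min(5,6) = 5)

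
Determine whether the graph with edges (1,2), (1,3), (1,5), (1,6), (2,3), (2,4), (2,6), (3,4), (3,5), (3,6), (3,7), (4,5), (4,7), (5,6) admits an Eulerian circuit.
Yes (the graph is connected and all 7 vertices have even degree)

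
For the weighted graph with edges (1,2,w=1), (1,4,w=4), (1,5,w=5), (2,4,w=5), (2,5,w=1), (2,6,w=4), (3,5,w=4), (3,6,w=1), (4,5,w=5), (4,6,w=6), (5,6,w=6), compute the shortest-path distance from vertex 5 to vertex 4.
5 (path: 5 -> 4; weights 5 = 5)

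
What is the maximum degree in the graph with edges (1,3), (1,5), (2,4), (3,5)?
2 (attained at vertices 1, 3, 5)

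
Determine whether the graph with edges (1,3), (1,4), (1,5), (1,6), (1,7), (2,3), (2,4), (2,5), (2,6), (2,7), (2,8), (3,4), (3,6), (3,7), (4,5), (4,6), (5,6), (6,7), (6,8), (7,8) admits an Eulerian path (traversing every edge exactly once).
No (6 vertices have odd degree: {1, 3, 4, 6, 7, 8}; Eulerian path requires 0 or 2)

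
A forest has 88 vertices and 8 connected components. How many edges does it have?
80 (Each of the 8 component trees on V_i vertices has V_i - 1 edges; summing gives V - C = 88 - 8 = 80)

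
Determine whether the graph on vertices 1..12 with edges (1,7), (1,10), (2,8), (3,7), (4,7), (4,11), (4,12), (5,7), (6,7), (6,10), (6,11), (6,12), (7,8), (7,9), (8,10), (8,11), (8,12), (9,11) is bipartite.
Yes. Partition: {1, 3, 4, 5, 6, 8, 9}, {2, 7, 10, 11, 12}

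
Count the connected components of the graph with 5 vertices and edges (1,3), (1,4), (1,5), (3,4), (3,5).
2 (components: {1, 3, 4, 5}, {2})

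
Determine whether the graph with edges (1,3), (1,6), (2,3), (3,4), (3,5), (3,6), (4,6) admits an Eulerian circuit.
No (4 vertices have odd degree: {2, 3, 5, 6}; Eulerian circuit requires 0)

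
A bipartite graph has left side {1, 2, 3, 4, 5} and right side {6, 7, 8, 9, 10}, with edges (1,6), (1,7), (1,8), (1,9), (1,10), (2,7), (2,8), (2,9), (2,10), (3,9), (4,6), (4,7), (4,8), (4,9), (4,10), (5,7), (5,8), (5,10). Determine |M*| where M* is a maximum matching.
5 (matching: (1,10), (2,8), (3,9), (4,6), (5,7); upper bound min(|L|,|R|) = min(5,5) = 5)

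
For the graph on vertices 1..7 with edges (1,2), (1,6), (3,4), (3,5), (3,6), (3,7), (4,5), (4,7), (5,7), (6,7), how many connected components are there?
1 (components: {1, 2, 3, 4, 5, 6, 7})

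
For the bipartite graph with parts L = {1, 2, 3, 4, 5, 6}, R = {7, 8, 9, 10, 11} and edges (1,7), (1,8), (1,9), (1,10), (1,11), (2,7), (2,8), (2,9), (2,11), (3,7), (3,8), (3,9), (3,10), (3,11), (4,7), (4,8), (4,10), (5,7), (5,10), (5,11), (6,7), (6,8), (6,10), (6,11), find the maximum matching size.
5 (matching: (1,11), (2,9), (3,10), (4,8), (5,7); upper bound min(|L|,|R|) = min(6,5) = 5)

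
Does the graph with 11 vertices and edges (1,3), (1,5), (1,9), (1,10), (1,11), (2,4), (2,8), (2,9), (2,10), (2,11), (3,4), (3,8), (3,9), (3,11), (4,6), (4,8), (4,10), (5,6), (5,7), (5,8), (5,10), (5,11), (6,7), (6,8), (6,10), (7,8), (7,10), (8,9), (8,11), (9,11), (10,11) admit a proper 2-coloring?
No (odd cycle of length 3: 9 -> 1 -> 3 -> 9)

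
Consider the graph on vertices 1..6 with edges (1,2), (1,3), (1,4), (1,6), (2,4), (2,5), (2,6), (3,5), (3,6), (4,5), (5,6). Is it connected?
Yes (BFS from 1 visits [1, 2, 3, 4, 6, 5] — all 6 vertices reached)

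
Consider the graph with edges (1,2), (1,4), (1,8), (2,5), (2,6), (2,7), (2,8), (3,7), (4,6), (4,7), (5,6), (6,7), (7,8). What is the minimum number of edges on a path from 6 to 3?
2 (path: 6 -> 7 -> 3, 2 edges)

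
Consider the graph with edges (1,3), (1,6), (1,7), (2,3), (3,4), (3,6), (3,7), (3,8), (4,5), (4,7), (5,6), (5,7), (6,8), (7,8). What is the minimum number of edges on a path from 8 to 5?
2 (path: 8 -> 7 -> 5, 2 edges)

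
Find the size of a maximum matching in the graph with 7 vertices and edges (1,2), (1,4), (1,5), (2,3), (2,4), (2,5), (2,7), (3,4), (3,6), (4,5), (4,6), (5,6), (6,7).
3 (matching: (1,4), (2,7), (5,6); upper bound floor(n/2) = floor(7/2) = 3)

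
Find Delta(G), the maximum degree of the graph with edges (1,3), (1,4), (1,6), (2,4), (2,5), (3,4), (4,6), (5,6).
4 (attained at vertex 4)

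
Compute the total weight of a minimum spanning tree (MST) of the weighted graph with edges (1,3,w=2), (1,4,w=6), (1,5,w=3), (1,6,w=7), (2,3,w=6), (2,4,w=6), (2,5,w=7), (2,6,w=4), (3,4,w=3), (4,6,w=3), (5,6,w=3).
15 (MST edges: (1,3,w=2), (1,5,w=3), (2,6,w=4), (3,4,w=3), (4,6,w=3); sum of weights 2 + 3 + 4 + 3 + 3 = 15)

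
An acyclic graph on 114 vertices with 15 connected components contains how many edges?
99 (Each of the 15 component trees on V_i vertices has V_i - 1 edges; summing gives V - C = 114 - 15 = 99)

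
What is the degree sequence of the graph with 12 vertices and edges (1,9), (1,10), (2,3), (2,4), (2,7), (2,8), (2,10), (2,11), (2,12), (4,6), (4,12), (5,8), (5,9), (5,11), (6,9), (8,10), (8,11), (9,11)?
[7, 4, 4, 4, 3, 3, 3, 2, 2, 2, 1, 1] (degrees: deg(1)=2, deg(2)=7, deg(3)=1, deg(4)=3, deg(5)=3, deg(6)=2, deg(7)=1, deg(8)=4, deg(9)=4, deg(10)=3, deg(11)=4, deg(12)=2)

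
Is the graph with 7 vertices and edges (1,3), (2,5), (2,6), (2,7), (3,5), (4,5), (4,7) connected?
Yes (BFS from 1 visits [1, 3, 5, 2, 4, 6, 7] — all 7 vertices reached)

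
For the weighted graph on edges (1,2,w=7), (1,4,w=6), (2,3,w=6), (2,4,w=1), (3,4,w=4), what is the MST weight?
11 (MST edges: (1,4,w=6), (2,4,w=1), (3,4,w=4); sum of weights 6 + 1 + 4 = 11)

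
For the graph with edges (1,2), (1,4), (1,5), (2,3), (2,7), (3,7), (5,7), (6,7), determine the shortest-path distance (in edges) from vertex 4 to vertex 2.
2 (path: 4 -> 1 -> 2, 2 edges)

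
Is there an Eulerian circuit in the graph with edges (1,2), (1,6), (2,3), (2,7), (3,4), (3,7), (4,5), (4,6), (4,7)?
No (4 vertices have odd degree: {2, 3, 5, 7}; Eulerian circuit requires 0)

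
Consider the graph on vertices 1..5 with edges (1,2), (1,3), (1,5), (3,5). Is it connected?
No, it has 2 components: {1, 2, 3, 5}, {4}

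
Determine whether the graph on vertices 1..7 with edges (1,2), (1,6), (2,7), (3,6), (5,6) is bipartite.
Yes. Partition: {1, 3, 4, 5, 7}, {2, 6}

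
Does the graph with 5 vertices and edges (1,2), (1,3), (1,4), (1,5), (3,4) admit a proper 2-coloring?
No (odd cycle of length 3: 3 -> 1 -> 4 -> 3)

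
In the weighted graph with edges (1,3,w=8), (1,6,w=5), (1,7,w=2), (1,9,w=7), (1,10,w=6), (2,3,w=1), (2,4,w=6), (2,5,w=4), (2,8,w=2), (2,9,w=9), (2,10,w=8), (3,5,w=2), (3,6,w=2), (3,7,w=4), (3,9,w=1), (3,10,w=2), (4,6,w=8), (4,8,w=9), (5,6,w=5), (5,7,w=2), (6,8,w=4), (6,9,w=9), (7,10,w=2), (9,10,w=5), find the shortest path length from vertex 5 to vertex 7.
2 (path: 5 -> 7; weights 2 = 2)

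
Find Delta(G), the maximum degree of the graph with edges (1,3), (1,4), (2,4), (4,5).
3 (attained at vertex 4)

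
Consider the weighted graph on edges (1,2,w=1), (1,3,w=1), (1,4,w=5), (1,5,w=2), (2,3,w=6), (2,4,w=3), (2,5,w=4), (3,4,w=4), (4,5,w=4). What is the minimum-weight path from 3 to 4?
4 (path: 3 -> 4; weights 4 = 4)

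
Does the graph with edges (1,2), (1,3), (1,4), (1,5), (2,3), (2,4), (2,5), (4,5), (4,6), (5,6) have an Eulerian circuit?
Yes (the graph is connected and all 6 vertices have even degree)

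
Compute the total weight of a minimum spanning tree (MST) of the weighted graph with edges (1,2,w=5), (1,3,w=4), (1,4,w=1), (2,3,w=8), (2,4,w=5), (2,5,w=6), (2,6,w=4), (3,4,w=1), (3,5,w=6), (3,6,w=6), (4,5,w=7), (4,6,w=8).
17 (MST edges: (1,2,w=5), (1,4,w=1), (2,5,w=6), (2,6,w=4), (3,4,w=1); sum of weights 5 + 1 + 6 + 4 + 1 = 17)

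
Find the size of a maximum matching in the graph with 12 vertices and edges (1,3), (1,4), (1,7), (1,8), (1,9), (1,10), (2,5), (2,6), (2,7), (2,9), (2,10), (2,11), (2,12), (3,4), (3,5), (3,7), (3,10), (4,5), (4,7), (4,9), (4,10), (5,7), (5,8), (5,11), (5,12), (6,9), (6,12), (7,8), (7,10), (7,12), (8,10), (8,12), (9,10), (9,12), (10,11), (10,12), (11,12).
6 (matching: (1,9), (2,11), (3,5), (4,7), (6,12), (8,10); upper bound floor(n/2) = floor(12/2) = 6)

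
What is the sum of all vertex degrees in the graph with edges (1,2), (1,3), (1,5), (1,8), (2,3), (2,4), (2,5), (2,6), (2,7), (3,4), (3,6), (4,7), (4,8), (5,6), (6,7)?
30 (handshake: sum of degrees = 2|E| = 2 x 15 = 30)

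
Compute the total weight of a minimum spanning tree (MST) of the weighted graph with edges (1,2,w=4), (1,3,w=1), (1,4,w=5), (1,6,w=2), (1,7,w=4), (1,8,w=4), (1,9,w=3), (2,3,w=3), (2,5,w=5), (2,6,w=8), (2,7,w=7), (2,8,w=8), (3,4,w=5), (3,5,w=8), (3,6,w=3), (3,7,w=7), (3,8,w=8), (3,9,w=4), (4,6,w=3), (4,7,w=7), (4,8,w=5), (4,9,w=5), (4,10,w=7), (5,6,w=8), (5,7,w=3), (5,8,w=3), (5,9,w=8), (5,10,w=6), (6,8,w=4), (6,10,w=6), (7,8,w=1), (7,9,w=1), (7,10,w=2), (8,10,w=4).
19 (MST edges: (1,3,w=1), (1,6,w=2), (1,9,w=3), (2,3,w=3), (4,6,w=3), (5,7,w=3), (7,8,w=1), (7,9,w=1), (7,10,w=2); sum of weights 1 + 2 + 3 + 3 + 3 + 3 + 1 + 1 + 2 = 19)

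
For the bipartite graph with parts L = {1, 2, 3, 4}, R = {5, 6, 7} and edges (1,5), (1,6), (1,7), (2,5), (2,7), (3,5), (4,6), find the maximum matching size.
3 (matching: (1,7), (2,5), (4,6); upper bound min(|L|,|R|) = min(4,3) = 3)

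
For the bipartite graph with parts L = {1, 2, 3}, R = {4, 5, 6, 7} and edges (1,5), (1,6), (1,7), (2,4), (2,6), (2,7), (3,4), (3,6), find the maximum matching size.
3 (matching: (1,5), (2,7), (3,6); upper bound min(|L|,|R|) = min(3,4) = 3)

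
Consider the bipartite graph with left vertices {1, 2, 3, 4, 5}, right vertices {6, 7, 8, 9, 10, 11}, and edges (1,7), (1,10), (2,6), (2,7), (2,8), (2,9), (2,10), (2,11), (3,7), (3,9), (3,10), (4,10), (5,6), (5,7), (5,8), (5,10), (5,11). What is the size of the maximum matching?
5 (matching: (1,7), (2,11), (3,9), (4,10), (5,8); upper bound min(|L|,|R|) = min(5,6) = 5)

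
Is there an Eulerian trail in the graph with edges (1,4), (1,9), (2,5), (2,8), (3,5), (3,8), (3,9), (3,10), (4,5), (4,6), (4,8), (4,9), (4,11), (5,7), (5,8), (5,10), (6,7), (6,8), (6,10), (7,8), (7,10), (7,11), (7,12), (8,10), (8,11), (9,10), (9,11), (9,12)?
Yes — and in fact it has an Eulerian circuit (the graph is connected and all 12 vertices have even degree)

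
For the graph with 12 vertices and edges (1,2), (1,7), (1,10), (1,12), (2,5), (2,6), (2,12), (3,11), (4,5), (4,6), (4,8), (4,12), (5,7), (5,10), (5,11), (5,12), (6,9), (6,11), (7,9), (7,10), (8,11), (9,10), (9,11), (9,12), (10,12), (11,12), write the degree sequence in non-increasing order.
[7, 6, 6, 5, 5, 4, 4, 4, 4, 4, 2, 1] (degrees: deg(1)=4, deg(2)=4, deg(3)=1, deg(4)=4, deg(5)=6, deg(6)=4, deg(7)=4, deg(8)=2, deg(9)=5, deg(10)=5, deg(11)=6, deg(12)=7)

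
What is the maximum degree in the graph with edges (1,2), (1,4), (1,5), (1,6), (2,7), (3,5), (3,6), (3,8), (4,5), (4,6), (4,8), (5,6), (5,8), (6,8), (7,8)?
5 (attained at vertices 5, 6, 8)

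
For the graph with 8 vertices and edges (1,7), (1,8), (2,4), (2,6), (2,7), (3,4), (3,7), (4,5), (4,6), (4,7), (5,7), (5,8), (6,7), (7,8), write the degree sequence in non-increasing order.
[7, 5, 3, 3, 3, 3, 2, 2] (degrees: deg(1)=2, deg(2)=3, deg(3)=2, deg(4)=5, deg(5)=3, deg(6)=3, deg(7)=7, deg(8)=3)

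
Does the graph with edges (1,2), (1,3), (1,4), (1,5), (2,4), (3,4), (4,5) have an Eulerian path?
Yes — and in fact it has an Eulerian circuit (the graph is connected and all 5 vertices have even degree)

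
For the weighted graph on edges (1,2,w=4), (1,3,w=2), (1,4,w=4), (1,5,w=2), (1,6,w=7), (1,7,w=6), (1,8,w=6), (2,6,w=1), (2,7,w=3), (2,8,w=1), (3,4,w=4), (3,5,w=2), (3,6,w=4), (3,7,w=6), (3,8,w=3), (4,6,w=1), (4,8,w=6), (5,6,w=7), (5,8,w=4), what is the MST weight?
13 (MST edges: (1,3,w=2), (1,5,w=2), (2,6,w=1), (2,7,w=3), (2,8,w=1), (3,8,w=3), (4,6,w=1); sum of weights 2 + 2 + 1 + 3 + 1 + 3 + 1 = 13)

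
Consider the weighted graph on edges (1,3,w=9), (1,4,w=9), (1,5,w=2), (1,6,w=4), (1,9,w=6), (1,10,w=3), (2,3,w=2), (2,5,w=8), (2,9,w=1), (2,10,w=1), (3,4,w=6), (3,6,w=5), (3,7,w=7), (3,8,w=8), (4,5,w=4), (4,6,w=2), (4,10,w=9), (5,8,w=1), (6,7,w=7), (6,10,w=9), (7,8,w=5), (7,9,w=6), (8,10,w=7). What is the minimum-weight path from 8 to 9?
8 (path: 8 -> 5 -> 1 -> 10 -> 2 -> 9; weights 1 + 2 + 3 + 1 + 1 = 8)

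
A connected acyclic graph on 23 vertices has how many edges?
22 (A tree on V vertices has V - 1 edges, so 23 - 1 = 22)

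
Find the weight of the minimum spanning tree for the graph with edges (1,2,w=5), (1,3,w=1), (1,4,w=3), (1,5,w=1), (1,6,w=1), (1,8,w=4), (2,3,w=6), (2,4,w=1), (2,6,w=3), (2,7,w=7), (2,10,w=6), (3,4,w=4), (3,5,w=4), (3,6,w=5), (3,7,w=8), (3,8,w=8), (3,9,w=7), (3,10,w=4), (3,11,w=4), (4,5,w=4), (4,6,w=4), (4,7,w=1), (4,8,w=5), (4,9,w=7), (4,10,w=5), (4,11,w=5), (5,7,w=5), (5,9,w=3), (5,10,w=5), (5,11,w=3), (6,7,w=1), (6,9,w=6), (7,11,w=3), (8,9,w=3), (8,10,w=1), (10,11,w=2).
15 (MST edges: (1,3,w=1), (1,5,w=1), (1,6,w=1), (2,4,w=1), (4,7,w=1), (5,9,w=3), (5,11,w=3), (6,7,w=1), (8,10,w=1), (10,11,w=2); sum of weights 1 + 1 + 1 + 1 + 1 + 3 + 3 + 1 + 1 + 2 = 15)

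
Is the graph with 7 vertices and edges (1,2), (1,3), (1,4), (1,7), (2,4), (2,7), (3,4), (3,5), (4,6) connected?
Yes (BFS from 1 visits [1, 2, 3, 4, 7, 5, 6] — all 7 vertices reached)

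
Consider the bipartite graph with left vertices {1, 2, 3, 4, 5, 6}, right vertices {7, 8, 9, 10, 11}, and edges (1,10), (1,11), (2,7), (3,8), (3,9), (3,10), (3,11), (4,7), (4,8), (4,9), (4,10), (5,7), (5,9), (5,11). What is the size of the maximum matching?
5 (matching: (1,11), (2,7), (3,10), (4,8), (5,9); upper bound min(|L|,|R|) = min(6,5) = 5)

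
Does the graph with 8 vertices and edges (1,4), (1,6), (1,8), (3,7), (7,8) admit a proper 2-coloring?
Yes. Partition: {1, 2, 5, 7}, {3, 4, 6, 8}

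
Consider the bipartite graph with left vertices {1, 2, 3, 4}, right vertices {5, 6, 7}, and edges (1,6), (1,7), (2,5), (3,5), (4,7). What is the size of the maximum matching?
3 (matching: (1,6), (2,5), (4,7); upper bound min(|L|,|R|) = min(4,3) = 3)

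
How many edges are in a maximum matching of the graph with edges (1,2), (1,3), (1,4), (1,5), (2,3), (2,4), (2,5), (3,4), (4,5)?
2 (matching: (1,5), (3,4); upper bound floor(n/2) = floor(5/2) = 2)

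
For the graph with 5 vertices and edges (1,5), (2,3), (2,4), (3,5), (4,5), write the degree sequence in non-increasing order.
[3, 2, 2, 2, 1] (degrees: deg(1)=1, deg(2)=2, deg(3)=2, deg(4)=2, deg(5)=3)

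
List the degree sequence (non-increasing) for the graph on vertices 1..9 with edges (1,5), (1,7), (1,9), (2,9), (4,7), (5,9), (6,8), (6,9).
[4, 3, 2, 2, 2, 1, 1, 1, 0] (degrees: deg(1)=3, deg(2)=1, deg(3)=0, deg(4)=1, deg(5)=2, deg(6)=2, deg(7)=2, deg(8)=1, deg(9)=4)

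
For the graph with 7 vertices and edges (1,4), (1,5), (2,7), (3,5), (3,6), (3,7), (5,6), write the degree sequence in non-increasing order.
[3, 3, 2, 2, 2, 1, 1] (degrees: deg(1)=2, deg(2)=1, deg(3)=3, deg(4)=1, deg(5)=3, deg(6)=2, deg(7)=2)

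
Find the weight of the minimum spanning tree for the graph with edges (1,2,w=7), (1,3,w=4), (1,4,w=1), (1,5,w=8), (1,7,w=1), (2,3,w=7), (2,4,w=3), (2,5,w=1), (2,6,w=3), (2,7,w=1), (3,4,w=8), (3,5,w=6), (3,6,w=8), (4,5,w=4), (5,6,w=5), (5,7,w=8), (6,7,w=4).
11 (MST edges: (1,3,w=4), (1,4,w=1), (1,7,w=1), (2,5,w=1), (2,6,w=3), (2,7,w=1); sum of weights 4 + 1 + 1 + 1 + 3 + 1 = 11)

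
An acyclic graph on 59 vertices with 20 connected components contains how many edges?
39 (Each of the 20 component trees on V_i vertices has V_i - 1 edges; summing gives V - C = 59 - 20 = 39)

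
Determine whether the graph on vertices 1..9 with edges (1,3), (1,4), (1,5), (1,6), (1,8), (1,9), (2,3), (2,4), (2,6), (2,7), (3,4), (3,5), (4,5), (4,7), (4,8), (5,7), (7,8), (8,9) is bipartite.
No (odd cycle of length 3: 3 -> 1 -> 4 -> 3)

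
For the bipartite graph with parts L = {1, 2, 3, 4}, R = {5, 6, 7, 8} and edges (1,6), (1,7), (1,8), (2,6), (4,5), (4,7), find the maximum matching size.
3 (matching: (1,8), (2,6), (4,7); upper bound min(|L|,|R|) = min(4,4) = 4)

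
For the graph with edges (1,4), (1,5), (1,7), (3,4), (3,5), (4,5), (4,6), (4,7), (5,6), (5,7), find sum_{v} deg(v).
20 (handshake: sum of degrees = 2|E| = 2 x 10 = 20)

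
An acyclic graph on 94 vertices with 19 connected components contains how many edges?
75 (Each of the 19 component trees on V_i vertices has V_i - 1 edges; summing gives V - C = 94 - 19 = 75)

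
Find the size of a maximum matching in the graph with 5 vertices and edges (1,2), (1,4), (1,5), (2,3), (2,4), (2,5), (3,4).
2 (matching: (1,5), (2,4); upper bound floor(n/2) = floor(5/2) = 2)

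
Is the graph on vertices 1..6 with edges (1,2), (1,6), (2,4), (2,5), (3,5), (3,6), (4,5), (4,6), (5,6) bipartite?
No (odd cycle of length 3: 3 -> 6 -> 5 -> 3)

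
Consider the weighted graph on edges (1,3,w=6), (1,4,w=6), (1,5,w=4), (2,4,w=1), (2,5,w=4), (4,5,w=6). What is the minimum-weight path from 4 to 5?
5 (path: 4 -> 2 -> 5; weights 1 + 4 = 5)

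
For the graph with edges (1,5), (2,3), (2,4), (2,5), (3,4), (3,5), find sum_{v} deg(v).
12 (handshake: sum of degrees = 2|E| = 2 x 6 = 12)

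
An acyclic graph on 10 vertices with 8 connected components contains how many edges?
2 (Each of the 8 component trees on V_i vertices has V_i - 1 edges; summing gives V - C = 10 - 8 = 2)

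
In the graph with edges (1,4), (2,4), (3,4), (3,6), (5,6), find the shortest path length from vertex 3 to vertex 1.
2 (path: 3 -> 4 -> 1, 2 edges)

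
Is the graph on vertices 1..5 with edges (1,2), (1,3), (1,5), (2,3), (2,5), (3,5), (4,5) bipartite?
No (odd cycle of length 3: 5 -> 1 -> 3 -> 5)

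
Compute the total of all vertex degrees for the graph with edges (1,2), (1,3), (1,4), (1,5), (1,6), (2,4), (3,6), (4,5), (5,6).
18 (handshake: sum of degrees = 2|E| = 2 x 9 = 18)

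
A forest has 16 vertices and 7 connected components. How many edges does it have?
9 (Each of the 7 component trees on V_i vertices has V_i - 1 edges; summing gives V - C = 16 - 7 = 9)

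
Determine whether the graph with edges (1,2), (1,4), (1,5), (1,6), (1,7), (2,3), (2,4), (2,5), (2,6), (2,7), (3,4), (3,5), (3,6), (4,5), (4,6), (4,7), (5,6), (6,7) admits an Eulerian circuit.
No (2 vertices have odd degree: {1, 5}; Eulerian circuit requires 0)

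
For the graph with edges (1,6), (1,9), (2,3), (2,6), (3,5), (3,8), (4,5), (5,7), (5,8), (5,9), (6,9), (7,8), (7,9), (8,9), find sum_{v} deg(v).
28 (handshake: sum of degrees = 2|E| = 2 x 14 = 28)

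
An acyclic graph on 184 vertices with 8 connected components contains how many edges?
176 (Each of the 8 component trees on V_i vertices has V_i - 1 edges; summing gives V - C = 184 - 8 = 176)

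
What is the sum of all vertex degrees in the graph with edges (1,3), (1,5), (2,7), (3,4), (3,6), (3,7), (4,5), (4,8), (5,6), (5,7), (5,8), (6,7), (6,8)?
26 (handshake: sum of degrees = 2|E| = 2 x 13 = 26)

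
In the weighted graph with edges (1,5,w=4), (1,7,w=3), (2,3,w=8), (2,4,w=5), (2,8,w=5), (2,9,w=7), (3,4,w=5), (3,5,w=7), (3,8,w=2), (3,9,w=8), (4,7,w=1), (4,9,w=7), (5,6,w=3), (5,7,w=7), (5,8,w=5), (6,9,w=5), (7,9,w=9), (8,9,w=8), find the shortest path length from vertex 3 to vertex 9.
8 (path: 3 -> 9; weights 8 = 8)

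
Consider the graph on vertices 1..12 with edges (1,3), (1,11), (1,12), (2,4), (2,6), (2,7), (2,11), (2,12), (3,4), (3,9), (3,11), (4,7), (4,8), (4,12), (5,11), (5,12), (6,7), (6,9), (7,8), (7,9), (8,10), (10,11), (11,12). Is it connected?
Yes (BFS from 1 visits [1, 3, 11, 12, 4, 9, 2, 5, 10, 7, 8, 6] — all 12 vertices reached)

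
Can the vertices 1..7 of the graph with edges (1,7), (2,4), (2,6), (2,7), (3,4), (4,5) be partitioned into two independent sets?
Yes. Partition: {1, 2, 3, 5}, {4, 6, 7}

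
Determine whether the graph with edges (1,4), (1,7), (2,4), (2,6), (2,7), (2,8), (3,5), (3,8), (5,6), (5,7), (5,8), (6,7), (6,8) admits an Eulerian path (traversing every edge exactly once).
Yes — and in fact it has an Eulerian circuit (the graph is connected and all 8 vertices have even degree)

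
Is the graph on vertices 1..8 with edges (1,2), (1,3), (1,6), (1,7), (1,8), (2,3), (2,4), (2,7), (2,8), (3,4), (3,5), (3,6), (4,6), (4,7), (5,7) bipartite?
No (odd cycle of length 3: 3 -> 1 -> 2 -> 3)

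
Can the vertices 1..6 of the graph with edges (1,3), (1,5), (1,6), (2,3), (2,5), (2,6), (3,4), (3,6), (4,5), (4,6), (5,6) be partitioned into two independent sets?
No (odd cycle of length 3: 5 -> 1 -> 6 -> 5)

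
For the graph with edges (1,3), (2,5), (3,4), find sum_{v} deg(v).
6 (handshake: sum of degrees = 2|E| = 2 x 3 = 6)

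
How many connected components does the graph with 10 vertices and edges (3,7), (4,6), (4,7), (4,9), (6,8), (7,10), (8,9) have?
4 (components: {1}, {2}, {3, 4, 6, 7, 8, 9, 10}, {5})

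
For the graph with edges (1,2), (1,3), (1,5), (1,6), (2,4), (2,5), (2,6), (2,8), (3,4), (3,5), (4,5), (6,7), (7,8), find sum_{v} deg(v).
26 (handshake: sum of degrees = 2|E| = 2 x 13 = 26)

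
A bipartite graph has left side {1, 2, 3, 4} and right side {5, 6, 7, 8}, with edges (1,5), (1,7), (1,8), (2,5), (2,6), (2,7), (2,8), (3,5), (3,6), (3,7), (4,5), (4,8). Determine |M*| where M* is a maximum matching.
4 (matching: (1,8), (2,7), (3,6), (4,5); upper bound min(|L|,|R|) = min(4,4) = 4)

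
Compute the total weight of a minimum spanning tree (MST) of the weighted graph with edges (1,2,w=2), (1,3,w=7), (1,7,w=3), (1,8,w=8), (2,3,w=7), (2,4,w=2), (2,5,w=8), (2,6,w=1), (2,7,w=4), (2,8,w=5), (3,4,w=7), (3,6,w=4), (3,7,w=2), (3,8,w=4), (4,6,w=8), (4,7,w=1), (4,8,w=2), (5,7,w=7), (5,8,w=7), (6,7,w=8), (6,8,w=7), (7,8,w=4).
17 (MST edges: (1,2,w=2), (2,4,w=2), (2,6,w=1), (3,7,w=2), (4,7,w=1), (4,8,w=2), (5,8,w=7); sum of weights 2 + 2 + 1 + 2 + 1 + 2 + 7 = 17)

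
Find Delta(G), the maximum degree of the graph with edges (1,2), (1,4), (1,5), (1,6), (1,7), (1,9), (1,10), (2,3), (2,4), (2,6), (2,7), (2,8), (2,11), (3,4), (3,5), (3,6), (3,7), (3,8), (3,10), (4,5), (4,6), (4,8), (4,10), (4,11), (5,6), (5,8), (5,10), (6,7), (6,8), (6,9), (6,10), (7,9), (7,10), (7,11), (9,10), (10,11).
9 (attained at vertex 6)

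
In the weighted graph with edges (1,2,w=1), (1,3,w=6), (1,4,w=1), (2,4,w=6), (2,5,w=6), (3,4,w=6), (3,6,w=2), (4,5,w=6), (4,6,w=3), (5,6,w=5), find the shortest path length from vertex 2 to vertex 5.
6 (path: 2 -> 5; weights 6 = 6)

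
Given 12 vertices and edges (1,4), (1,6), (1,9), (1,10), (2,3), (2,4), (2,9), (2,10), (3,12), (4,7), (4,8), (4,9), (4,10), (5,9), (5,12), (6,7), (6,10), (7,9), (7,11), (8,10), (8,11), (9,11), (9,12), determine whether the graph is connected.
Yes (BFS from 1 visits [1, 4, 6, 9, 10, 2, 7, 8, 5, 11, 12, 3] — all 12 vertices reached)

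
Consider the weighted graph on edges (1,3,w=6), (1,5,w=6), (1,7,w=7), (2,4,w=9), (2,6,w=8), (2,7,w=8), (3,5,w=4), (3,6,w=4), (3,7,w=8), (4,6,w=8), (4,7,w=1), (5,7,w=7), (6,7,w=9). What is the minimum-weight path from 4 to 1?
8 (path: 4 -> 7 -> 1; weights 1 + 7 = 8)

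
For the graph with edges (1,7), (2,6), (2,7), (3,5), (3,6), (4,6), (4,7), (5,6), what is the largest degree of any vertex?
4 (attained at vertex 6)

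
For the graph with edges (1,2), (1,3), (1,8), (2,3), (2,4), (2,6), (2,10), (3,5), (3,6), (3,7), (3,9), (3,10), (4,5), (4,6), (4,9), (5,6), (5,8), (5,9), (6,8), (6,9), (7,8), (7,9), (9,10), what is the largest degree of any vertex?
7 (attained at vertex 3)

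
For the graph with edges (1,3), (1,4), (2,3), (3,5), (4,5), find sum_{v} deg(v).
10 (handshake: sum of degrees = 2|E| = 2 x 5 = 10)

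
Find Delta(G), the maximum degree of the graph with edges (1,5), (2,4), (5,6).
2 (attained at vertex 5)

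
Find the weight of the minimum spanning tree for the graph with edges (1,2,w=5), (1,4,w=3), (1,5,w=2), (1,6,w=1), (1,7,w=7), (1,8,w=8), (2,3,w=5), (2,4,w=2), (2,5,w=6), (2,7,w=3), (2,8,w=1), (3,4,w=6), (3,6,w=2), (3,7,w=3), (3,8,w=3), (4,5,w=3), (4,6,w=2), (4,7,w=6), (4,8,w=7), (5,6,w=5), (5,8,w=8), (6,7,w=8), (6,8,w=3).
13 (MST edges: (1,5,w=2), (1,6,w=1), (2,4,w=2), (2,7,w=3), (2,8,w=1), (3,6,w=2), (4,6,w=2); sum of weights 2 + 1 + 2 + 3 + 1 + 2 + 2 = 13)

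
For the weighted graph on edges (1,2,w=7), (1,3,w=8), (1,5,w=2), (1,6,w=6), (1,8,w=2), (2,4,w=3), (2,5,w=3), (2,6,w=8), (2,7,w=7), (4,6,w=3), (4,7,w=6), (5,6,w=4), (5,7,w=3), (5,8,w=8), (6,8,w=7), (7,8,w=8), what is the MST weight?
24 (MST edges: (1,3,w=8), (1,5,w=2), (1,8,w=2), (2,4,w=3), (2,5,w=3), (4,6,w=3), (5,7,w=3); sum of weights 8 + 2 + 2 + 3 + 3 + 3 + 3 = 24)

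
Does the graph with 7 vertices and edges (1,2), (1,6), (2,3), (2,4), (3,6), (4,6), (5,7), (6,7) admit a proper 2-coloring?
Yes. Partition: {1, 3, 4, 7}, {2, 5, 6}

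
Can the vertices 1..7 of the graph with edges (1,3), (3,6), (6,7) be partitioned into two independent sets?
Yes. Partition: {1, 2, 4, 5, 6}, {3, 7}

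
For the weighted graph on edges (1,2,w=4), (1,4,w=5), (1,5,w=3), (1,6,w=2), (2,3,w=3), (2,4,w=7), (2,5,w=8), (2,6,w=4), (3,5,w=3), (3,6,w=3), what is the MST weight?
16 (MST edges: (1,4,w=5), (1,5,w=3), (1,6,w=2), (2,3,w=3), (3,6,w=3); sum of weights 5 + 3 + 2 + 3 + 3 = 16)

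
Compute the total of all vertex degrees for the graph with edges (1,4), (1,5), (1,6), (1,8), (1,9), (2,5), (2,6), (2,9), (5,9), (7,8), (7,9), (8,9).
24 (handshake: sum of degrees = 2|E| = 2 x 12 = 24)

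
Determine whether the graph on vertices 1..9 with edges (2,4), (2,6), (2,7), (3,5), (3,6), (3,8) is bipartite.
Yes. Partition: {1, 2, 3, 9}, {4, 5, 6, 7, 8}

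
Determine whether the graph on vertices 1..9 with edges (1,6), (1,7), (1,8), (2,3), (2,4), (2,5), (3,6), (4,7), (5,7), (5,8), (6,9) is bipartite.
Yes. Partition: {1, 3, 4, 5, 9}, {2, 6, 7, 8}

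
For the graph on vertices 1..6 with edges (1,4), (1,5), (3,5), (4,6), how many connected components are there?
2 (components: {1, 3, 4, 5, 6}, {2})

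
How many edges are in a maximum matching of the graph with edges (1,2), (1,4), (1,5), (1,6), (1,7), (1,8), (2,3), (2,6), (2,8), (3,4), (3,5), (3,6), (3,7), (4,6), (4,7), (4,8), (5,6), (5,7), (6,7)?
4 (matching: (1,6), (2,8), (3,5), (4,7); upper bound floor(n/2) = floor(8/2) = 4)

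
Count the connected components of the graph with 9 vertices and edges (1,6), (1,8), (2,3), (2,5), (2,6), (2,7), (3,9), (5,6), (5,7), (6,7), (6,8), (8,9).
2 (components: {1, 2, 3, 5, 6, 7, 8, 9}, {4})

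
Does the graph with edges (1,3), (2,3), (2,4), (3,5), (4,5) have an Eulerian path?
Yes (the graph is connected and exactly 2 vertices have odd degree: {1, 3}; any Eulerian path must start and end at those)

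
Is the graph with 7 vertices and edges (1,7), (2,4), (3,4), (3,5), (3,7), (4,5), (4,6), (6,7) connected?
Yes (BFS from 1 visits [1, 7, 3, 6, 4, 5, 2] — all 7 vertices reached)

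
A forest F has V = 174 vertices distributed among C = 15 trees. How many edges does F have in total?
159 (Each of the 15 component trees on V_i vertices has V_i - 1 edges; summing gives V - C = 174 - 15 = 159)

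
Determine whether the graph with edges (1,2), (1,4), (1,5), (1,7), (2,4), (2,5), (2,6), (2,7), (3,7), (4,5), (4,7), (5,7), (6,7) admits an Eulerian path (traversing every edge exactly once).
Yes (the graph is connected and exactly 2 vertices have odd degree: {2, 3}; any Eulerian path must start and end at those)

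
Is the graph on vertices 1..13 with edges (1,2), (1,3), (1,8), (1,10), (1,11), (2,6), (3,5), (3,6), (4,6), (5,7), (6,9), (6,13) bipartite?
Yes. Partition: {1, 5, 6, 12}, {2, 3, 4, 7, 8, 9, 10, 11, 13}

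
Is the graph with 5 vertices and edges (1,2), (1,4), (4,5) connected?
No, it has 2 components: {1, 2, 4, 5}, {3}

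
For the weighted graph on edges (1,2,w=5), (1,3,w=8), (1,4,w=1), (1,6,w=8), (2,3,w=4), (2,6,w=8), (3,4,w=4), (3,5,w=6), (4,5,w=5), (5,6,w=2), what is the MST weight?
16 (MST edges: (1,4,w=1), (2,3,w=4), (3,4,w=4), (4,5,w=5), (5,6,w=2); sum of weights 1 + 4 + 4 + 5 + 2 = 16)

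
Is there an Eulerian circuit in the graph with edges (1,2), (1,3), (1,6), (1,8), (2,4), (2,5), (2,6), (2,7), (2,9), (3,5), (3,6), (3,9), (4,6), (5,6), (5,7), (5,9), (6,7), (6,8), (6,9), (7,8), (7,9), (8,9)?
No (2 vertices have odd degree: {5, 7}; Eulerian circuit requires 0)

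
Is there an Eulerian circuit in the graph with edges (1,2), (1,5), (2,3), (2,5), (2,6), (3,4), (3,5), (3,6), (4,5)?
Yes (the graph is connected and all 6 vertices have even degree)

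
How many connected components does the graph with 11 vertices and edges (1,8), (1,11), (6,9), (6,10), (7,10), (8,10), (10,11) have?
5 (components: {1, 6, 7, 8, 9, 10, 11}, {2}, {3}, {4}, {5})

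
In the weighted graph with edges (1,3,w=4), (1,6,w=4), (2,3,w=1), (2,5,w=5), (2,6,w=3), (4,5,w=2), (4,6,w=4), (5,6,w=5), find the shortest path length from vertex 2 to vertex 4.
7 (path: 2 -> 6 -> 4; weights 3 + 4 = 7)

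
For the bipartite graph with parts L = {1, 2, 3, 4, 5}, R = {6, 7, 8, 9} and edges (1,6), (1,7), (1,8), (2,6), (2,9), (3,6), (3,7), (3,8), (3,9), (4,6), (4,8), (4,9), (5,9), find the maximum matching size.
4 (matching: (1,8), (2,9), (3,7), (4,6); upper bound min(|L|,|R|) = min(5,4) = 4)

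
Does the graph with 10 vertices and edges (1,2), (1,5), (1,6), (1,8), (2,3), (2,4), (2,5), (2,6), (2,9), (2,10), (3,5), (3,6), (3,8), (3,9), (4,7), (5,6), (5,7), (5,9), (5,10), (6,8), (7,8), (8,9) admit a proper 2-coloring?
No (odd cycle of length 3: 6 -> 1 -> 8 -> 6)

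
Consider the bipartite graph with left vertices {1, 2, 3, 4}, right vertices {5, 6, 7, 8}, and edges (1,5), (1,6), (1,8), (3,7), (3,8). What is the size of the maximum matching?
2 (matching: (1,8), (3,7); upper bound min(|L|,|R|) = min(4,4) = 4)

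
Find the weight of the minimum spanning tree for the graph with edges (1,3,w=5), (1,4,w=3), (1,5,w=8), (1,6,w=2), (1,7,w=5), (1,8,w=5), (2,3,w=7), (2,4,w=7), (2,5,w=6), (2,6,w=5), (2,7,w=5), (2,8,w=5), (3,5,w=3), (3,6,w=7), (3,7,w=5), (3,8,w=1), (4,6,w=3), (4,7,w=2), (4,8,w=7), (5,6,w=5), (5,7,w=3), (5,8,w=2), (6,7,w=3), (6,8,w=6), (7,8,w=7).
18 (MST edges: (1,4,w=3), (1,6,w=2), (2,6,w=5), (3,8,w=1), (4,7,w=2), (5,7,w=3), (5,8,w=2); sum of weights 3 + 2 + 5 + 1 + 2 + 3 + 2 = 18)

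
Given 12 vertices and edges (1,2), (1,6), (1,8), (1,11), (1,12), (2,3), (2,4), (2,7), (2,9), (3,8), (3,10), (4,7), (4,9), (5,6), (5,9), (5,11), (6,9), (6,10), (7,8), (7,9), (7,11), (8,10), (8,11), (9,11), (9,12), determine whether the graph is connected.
Yes (BFS from 1 visits [1, 2, 6, 8, 11, 12, 3, 4, 7, 9, 5, 10] — all 12 vertices reached)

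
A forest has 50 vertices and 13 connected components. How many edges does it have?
37 (Each of the 13 component trees on V_i vertices has V_i - 1 edges; summing gives V - C = 50 - 13 = 37)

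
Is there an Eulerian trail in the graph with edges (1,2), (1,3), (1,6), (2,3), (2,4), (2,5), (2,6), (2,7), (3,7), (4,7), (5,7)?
Yes (the graph is connected and exactly 2 vertices have odd degree: {1, 3}; any Eulerian path must start and end at those)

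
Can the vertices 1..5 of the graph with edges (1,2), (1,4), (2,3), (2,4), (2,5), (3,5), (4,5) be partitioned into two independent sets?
No (odd cycle of length 3: 2 -> 1 -> 4 -> 2)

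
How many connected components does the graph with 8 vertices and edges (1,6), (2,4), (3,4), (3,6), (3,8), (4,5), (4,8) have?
2 (components: {1, 2, 3, 4, 5, 6, 8}, {7})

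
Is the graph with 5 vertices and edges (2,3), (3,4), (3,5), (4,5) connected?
No, it has 2 components: {1}, {2, 3, 4, 5}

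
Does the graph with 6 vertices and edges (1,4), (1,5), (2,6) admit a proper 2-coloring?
Yes. Partition: {1, 2, 3}, {4, 5, 6}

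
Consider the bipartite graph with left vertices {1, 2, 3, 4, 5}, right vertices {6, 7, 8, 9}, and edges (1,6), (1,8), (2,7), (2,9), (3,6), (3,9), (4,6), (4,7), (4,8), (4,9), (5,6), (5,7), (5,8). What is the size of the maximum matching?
4 (matching: (1,8), (2,9), (3,6), (4,7); upper bound min(|L|,|R|) = min(5,4) = 4)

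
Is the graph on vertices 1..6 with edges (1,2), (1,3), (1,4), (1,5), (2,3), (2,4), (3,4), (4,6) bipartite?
No (odd cycle of length 3: 4 -> 1 -> 2 -> 4)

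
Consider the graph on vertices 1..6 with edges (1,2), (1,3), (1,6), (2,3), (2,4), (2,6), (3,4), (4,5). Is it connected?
Yes (BFS from 1 visits [1, 2, 3, 6, 4, 5] — all 6 vertices reached)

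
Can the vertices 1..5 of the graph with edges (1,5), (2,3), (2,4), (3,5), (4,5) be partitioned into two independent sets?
Yes. Partition: {1, 3, 4}, {2, 5}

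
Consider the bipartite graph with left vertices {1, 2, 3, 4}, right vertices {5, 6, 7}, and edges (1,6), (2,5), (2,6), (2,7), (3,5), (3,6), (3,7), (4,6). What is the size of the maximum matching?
3 (matching: (1,6), (2,7), (3,5); upper bound min(|L|,|R|) = min(4,3) = 3)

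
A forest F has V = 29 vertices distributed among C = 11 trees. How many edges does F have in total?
18 (Each of the 11 component trees on V_i vertices has V_i - 1 edges; summing gives V - C = 29 - 11 = 18)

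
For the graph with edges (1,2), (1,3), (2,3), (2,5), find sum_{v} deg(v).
8 (handshake: sum of degrees = 2|E| = 2 x 4 = 8)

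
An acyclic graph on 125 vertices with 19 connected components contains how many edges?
106 (Each of the 19 component trees on V_i vertices has V_i - 1 edges; summing gives V - C = 125 - 19 = 106)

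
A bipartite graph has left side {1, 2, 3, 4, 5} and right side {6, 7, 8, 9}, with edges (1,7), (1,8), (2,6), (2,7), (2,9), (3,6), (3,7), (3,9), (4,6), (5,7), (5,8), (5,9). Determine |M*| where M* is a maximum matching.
4 (matching: (1,8), (2,9), (3,7), (4,6); upper bound min(|L|,|R|) = min(5,4) = 4)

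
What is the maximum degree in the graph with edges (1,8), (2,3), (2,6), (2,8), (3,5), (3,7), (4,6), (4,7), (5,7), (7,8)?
4 (attained at vertex 7)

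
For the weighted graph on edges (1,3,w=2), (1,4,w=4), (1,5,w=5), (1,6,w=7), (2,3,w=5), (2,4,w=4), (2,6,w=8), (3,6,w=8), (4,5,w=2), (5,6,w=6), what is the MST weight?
18 (MST edges: (1,3,w=2), (1,4,w=4), (2,4,w=4), (4,5,w=2), (5,6,w=6); sum of weights 2 + 4 + 4 + 2 + 6 = 18)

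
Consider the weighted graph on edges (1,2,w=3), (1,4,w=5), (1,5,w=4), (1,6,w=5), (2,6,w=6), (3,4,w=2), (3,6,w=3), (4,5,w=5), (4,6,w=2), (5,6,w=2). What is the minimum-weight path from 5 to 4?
4 (path: 5 -> 6 -> 4; weights 2 + 2 = 4)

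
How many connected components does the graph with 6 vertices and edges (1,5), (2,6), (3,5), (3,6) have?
2 (components: {1, 2, 3, 5, 6}, {4})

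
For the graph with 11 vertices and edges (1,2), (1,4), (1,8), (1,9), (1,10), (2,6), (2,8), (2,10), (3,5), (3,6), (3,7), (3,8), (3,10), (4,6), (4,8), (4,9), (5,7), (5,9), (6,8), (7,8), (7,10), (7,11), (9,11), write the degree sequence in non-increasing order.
[6, 5, 5, 5, 4, 4, 4, 4, 4, 3, 2] (degrees: deg(1)=5, deg(2)=4, deg(3)=5, deg(4)=4, deg(5)=3, deg(6)=4, deg(7)=5, deg(8)=6, deg(9)=4, deg(10)=4, deg(11)=2)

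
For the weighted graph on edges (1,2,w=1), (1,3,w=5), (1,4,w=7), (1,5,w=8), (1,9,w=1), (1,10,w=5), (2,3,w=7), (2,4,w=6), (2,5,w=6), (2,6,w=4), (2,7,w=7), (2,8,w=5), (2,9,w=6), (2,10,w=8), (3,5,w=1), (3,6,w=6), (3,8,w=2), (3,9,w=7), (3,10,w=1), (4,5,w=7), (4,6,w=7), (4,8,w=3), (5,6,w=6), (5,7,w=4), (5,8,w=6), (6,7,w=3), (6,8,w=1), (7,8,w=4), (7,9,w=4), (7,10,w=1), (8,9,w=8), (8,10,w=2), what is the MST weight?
15 (MST edges: (1,2,w=1), (1,9,w=1), (2,6,w=4), (3,5,w=1), (3,8,w=2), (3,10,w=1), (4,8,w=3), (6,8,w=1), (7,10,w=1); sum of weights 1 + 1 + 4 + 1 + 2 + 1 + 3 + 1 + 1 = 15)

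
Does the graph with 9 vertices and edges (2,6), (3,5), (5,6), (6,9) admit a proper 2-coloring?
Yes. Partition: {1, 2, 4, 5, 7, 8, 9}, {3, 6}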